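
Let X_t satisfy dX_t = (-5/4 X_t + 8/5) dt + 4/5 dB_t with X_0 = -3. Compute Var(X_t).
Var(X_t) = 32/125 - 32*exp(-5*t/2)/125

The variance V(t) = Var(X_t) satisfies V'(t) = 2 a V(t) + c^2 with V(0) = 0 (drift coefficient is linear in X, diffusion is constant). With a = -5/4, c = 4/5, the solution is
  V(t) = (c^2 / (2 a)) * (exp(2 a t) - 1)
       = ((4/5)^2 / (2*(-5/4))) * (exp((-5/2) t) - 1)
       = 32/125 - 32*exp(-5*t/2)/125.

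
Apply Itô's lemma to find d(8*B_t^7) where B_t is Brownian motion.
d(8*B_t^7) = (168*B_t^5) dt + (56*B_t^6) dB_t

Itô's formula for f(B_t) gives d f(B_t) = f'(B_t) dB_t + (1/2) f''(B_t) dt. Compute derivatives of f(x) = 8*x^7:
  f'(x)  = 56*x^6
  f''(x) = 336*x^5
Substitute x = B_t and multiply the f'' term by 1/2:
  drift     = (1/2) * (336*x^5) evaluated at B_t = 168*B_t^5
  diffusion = (56*x^6) evaluated at B_t = 56*B_t^6
Therefore d(8*B_t^7) = (168*B_t^5) dt + (56*B_t^6) dB_t.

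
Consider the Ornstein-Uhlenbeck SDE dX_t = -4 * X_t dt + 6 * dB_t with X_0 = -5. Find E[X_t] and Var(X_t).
E[X_t] = -5*exp(-4*t); Var(X_t) = 9/2 - 9*exp(-8*t)/2

The OU SDE dX = -theta X dt + sigma dB admits the integrating factor exp(theta t): d(exp(theta t) X_t) = sigma exp(theta t) dB_t. Integrating from 0 to t:
  X_t = x_0 * exp(-theta t) + sigma * int_0^t exp(-theta (t-s)) dB_s.
The Itô integral has mean 0 and (by the Itô isometry) variance sigma^2 * int_0^t exp(-2 theta (t - s)) ds = sigma^2 * (1 - exp(-2 theta t)) / (2 theta).
With theta = 4, sigma = 6, x_0 = -5:
  E[X_t] = -5 * exp(-4 t) = -5*exp(-4*t)
  Var(X_t) = (6)^2 * (1 - exp(-2*4 t)) / (2 * 4) = 9/2 - 9*exp(-8*t)/2.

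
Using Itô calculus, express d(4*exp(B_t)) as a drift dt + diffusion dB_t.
d(4*exp(B_t)) = (2*exp(B_t)) dt + (4*exp(B_t)) dB_t

Itô's formula for f(B_t) gives d f(B_t) = f'(B_t) dB_t + (1/2) f''(B_t) dt. Compute derivatives of f(x) = 4*exp(x):
  f'(x)  = 4*exp(x)
  f''(x) = 4*exp(x)
Substitute x = B_t and multiply the f'' term by 1/2:
  drift     = (1/2) * (4*exp(x)) evaluated at B_t = 2*exp(B_t)
  diffusion = (4*exp(x)) evaluated at B_t = 4*exp(B_t)
Therefore d(4*exp(B_t)) = (2*exp(B_t)) dt + (4*exp(B_t)) dB_t.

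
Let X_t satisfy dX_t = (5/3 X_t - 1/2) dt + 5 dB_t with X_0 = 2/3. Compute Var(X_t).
Var(X_t) = 15*exp(10*t/3)/2 - 15/2

The variance V(t) = Var(X_t) satisfies V'(t) = 2 a V(t) + c^2 with V(0) = 0 (drift coefficient is linear in X, diffusion is constant). With a = 5/3, c = 5, the solution is
  V(t) = (c^2 / (2 a)) * (exp(2 a t) - 1)
       = (5^2 / (2*(5/3))) * (exp((10/3) t) - 1)
       = 15*exp(10*t/3)/2 - 15/2.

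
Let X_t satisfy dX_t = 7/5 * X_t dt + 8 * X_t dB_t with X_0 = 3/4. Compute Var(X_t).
Var(X_t) = 9*(exp(64*t) - 1)*exp(14*t/5)/16

For GBM dX = mu X dt + sigma X dB with X_0 = x_0, apply Itô to Y = log X: dY = (mu - sigma^2/2) dt + sigma dB, so Y_t = log(x_0) + (mu - sigma^2/2) t + sigma B_t and hence X_t = x_0 * exp((mu - sigma^2/2) t + sigma B_t).
With mu = 7/5, sigma = 8, x_0 = 3/4, this gives:
  X_t = 3/4 * exp((-153/5) * t + (8) * B_t).
Since sigma*B_t ~ Normal(0, sigma^2 t), E[exp(sigma*B_t)] = exp(sigma^2 t / 2); so E[X_t] = x_0 * exp((mu - sigma^2/2) t) * exp(sigma^2 t / 2) = x_0 * exp(mu t) = 3*exp(7*t/5)/4.
Var(X_t) = E[X_t^2] - (E[X_t])^2 = x_0^2 * exp(2 mu t) * (exp(sigma^2 t) - 1) = 9*(exp(64*t) - 1)*exp(14*t/5)/16.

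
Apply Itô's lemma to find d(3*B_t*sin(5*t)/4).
d(3*B_t*sin(5*t)/4) = (15*B_t*cos(5*t)/4) dt + (3*sin(5*t)/4) dB_t

Itô's formula for f(t, x): d f(t, B_t) = (f_t + (1/2) f_xx) dt + f_x dB_t. Compute partials of f(t, x) = 3*x*sin(5*t)/4:
  f_t(t,x)  = 15*x*cos(5*t)/4
  f_x(t,x)  = 3*sin(5*t)/4
  f_xx(t,x) = 0
Assemble drift = f_t + (1/2) f_xx = 15*x*cos(5*t)/4 and diffusion = f_x = 3*sin(5*t)/4. Substituting x = B_t:
  d(3*B_t*sin(5*t)/4) = (15*B_t*cos(5*t)/4) dt + (3*sin(5*t)/4) dB_t.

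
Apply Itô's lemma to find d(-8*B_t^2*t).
d(-8*B_t^2*t) = (-8*B_t^2 - 8*t) dt + (-16*B_t*t) dB_t

Itô's formula for f(t, x): d f(t, B_t) = (f_t + (1/2) f_xx) dt + f_x dB_t. Compute partials of f(t, x) = -8*t*x^2:
  f_t(t,x)  = -8*x^2
  f_x(t,x)  = -16*t*x
  f_xx(t,x) = -16*t
Assemble drift = f_t + (1/2) f_xx = -8*t - 8*x^2 and diffusion = f_x = -16*t*x. Substituting x = B_t:
  d(-8*B_t^2*t) = (-8*B_t^2 - 8*t) dt + (-16*B_t*t) dB_t.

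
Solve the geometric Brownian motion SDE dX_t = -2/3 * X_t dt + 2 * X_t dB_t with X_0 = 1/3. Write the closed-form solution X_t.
X_t = 1/3 * exp((-8/3) * t + (2) * B_t)

For GBM dX = mu X dt + sigma X dB with X_0 = x_0, apply Itô to Y = log X: dY = (mu - sigma^2/2) dt + sigma dB, so Y_t = log(x_0) + (mu - sigma^2/2) t + sigma B_t and hence X_t = x_0 * exp((mu - sigma^2/2) t + sigma B_t).
With mu = -2/3, sigma = 2, x_0 = 1/3, this gives:
  X_t = 1/3 * exp((-8/3) * t + (2) * B_t).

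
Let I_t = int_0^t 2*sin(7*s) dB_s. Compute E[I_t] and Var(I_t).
E[I_t] = 0; Var(I_t) = 2*t - sin(14*t)/7

The Itô integral of a deterministic integrand f(s) has mean 0 because each increment f(s) * (B_{s+ds} - B_s) has mean 0. By the Itô isometry:
  Var( int_0^t f(s) dB_s ) = E[ (int_0^t f(s) dB_s)^2 ] = int_0^t f(s)^2 ds.
Here f(s) = 2*sin(7*s), so f(s)^2 = 4*sin(7*s)^2. Integrate:
  int_0^t (4*sin(7*s)^2) ds = 2*t - sin(14*t)/7.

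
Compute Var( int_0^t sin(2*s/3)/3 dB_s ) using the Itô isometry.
Var = t/18 - sin(4*t/3)/24

The Itô integral of a deterministic integrand f(s) has mean 0 because each increment f(s) * (B_{s+ds} - B_s) has mean 0. By the Itô isometry:
  Var( int_0^t f(s) dB_s ) = E[ (int_0^t f(s) dB_s)^2 ] = int_0^t f(s)^2 ds.
Here f(s) = sin(2*s/3)/3, so f(s)^2 = sin(2*s/3)^2/9. Integrate:
  int_0^t (sin(2*s/3)^2/9) ds = t/18 - sin(4*t/3)/24.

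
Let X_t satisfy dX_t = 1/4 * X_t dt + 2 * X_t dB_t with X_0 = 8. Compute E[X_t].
E[X_t] = 8*exp(t/4)

For GBM dX = mu X dt + sigma X dB with X_0 = x_0, apply Itô to Y = log X: dY = (mu - sigma^2/2) dt + sigma dB, so Y_t = log(x_0) + (mu - sigma^2/2) t + sigma B_t and hence X_t = x_0 * exp((mu - sigma^2/2) t + sigma B_t).
With mu = 1/4, sigma = 2, x_0 = 8, this gives:
  X_t = 8 * exp((-7/4) * t + (2) * B_t).
Since sigma*B_t ~ Normal(0, sigma^2 t), E[exp(sigma*B_t)] = exp(sigma^2 t / 2); so E[X_t] = x_0 * exp((mu - sigma^2/2) t) * exp(sigma^2 t / 2) = x_0 * exp(mu t) = 8*exp(t/4).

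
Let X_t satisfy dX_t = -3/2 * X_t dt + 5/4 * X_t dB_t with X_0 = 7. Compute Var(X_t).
Var(X_t) = (49*exp(25*t/16) - 49)*exp(-3*t)

For GBM dX = mu X dt + sigma X dB with X_0 = x_0, apply Itô to Y = log X: dY = (mu - sigma^2/2) dt + sigma dB, so Y_t = log(x_0) + (mu - sigma^2/2) t + sigma B_t and hence X_t = x_0 * exp((mu - sigma^2/2) t + sigma B_t).
With mu = -3/2, sigma = 5/4, x_0 = 7, this gives:
  X_t = 7 * exp((-73/32) * t + (5/4) * B_t).
Since sigma*B_t ~ Normal(0, sigma^2 t), E[exp(sigma*B_t)] = exp(sigma^2 t / 2); so E[X_t] = x_0 * exp((mu - sigma^2/2) t) * exp(sigma^2 t / 2) = x_0 * exp(mu t) = 7*exp(-3*t/2).
Var(X_t) = E[X_t^2] - (E[X_t])^2 = x_0^2 * exp(2 mu t) * (exp(sigma^2 t) - 1) = (49*exp(25*t/16) - 49)*exp(-3*t).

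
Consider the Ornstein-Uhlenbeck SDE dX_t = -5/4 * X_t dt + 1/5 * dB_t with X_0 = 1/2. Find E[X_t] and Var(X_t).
E[X_t] = exp(-5*t/4)/2; Var(X_t) = 2/125 - 2*exp(-5*t/2)/125

The OU SDE dX = -theta X dt + sigma dB admits the integrating factor exp(theta t): d(exp(theta t) X_t) = sigma exp(theta t) dB_t. Integrating from 0 to t:
  X_t = x_0 * exp(-theta t) + sigma * int_0^t exp(-theta (t-s)) dB_s.
The Itô integral has mean 0 and (by the Itô isometry) variance sigma^2 * int_0^t exp(-2 theta (t - s)) ds = sigma^2 * (1 - exp(-2 theta t)) / (2 theta).
With theta = 5/4, sigma = 1/5, x_0 = 1/2:
  E[X_t] = 1/2 * exp(-5/4 t) = exp(-5*t/4)/2
  Var(X_t) = (1/5)^2 * (1 - exp(-2*5/4 t)) / (2 * 5/4) = 2/125 - 2*exp(-5*t/2)/125.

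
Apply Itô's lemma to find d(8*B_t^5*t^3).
d(8*B_t^5*t^3) = (B_t^3*t^2*(24*B_t^2 + 80*t)) dt + (40*B_t^4*t^3) dB_t

Itô's formula for f(t, x): d f(t, B_t) = (f_t + (1/2) f_xx) dt + f_x dB_t. Compute partials of f(t, x) = 8*t^3*x^5:
  f_t(t,x)  = 24*t^2*x^5
  f_x(t,x)  = 40*t^3*x^4
  f_xx(t,x) = 160*t^3*x^3
Assemble drift = f_t + (1/2) f_xx = t^2*x^3*(80*t + 24*x^2) and diffusion = f_x = 40*t^3*x^4. Substituting x = B_t:
  d(8*B_t^5*t^3) = (B_t^3*t^2*(24*B_t^2 + 80*t)) dt + (40*B_t^4*t^3) dB_t.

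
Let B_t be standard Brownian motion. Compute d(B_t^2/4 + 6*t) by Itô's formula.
d(B_t^2/4 + 6*t) = (25/4) dt + (B_t/2) dB_t

Itô's formula for f(t, x): d f(t, B_t) = (f_t + (1/2) f_xx) dt + f_x dB_t. Compute partials of f(t, x) = 6*t + x^2/4:
  f_t(t,x)  = 6
  f_x(t,x)  = x/2
  f_xx(t,x) = 1/2
Assemble drift = f_t + (1/2) f_xx = 25/4 and diffusion = f_x = x/2. Substituting x = B_t:
  d(B_t^2/4 + 6*t) = (25/4) dt + (B_t/2) dB_t.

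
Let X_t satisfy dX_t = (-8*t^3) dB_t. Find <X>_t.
<X>_t = 64*t^7/7

For an Itô process dX_t = a(t) dt + b(t) dB_t, the quadratic variation is <X>_t = int_0^t b(s)^2 ds (the drift term does not contribute). Here b(s) = -8*s^3, so
  b(s)^2 = 64*s^6.
Integrating from 0 to t:
  <X>_t = int_0^t (64*s^6) ds = 64*t^7/7.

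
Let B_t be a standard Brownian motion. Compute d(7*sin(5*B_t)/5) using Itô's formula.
d(7*sin(5*B_t)/5) = (-35*sin(5*B_t)/2) dt + (7*cos(5*B_t)) dB_t

Itô's formula for f(B_t) gives d f(B_t) = f'(B_t) dB_t + (1/2) f''(B_t) dt. Compute derivatives of f(x) = 7*sin(5*x)/5:
  f'(x)  = 7*cos(5*x)
  f''(x) = -35*sin(5*x)
Substitute x = B_t and multiply the f'' term by 1/2:
  drift     = (1/2) * (-35*sin(5*x)) evaluated at B_t = -35*sin(5*B_t)/2
  diffusion = (7*cos(5*x)) evaluated at B_t = 7*cos(5*B_t)
Therefore d(7*sin(5*B_t)/5) = (-35*sin(5*B_t)/2) dt + (7*cos(5*B_t)) dB_t.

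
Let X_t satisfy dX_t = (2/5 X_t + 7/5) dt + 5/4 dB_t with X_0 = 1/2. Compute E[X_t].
E[X_t] = 4*exp(2*t/5) - 7/2

Taking expectations and using E[dB_t] = 0, the mean m(t) = E[X_t] satisfies the ODE m'(t) = a m(t) + b with m(0) = x_0. With a = 2/5, b = 7/5, x_0 = 1/2, the solution is
  m(t) = x_0 * exp(a t) + (b/a) * (exp(a t) - 1)
       = (1/2) * exp((2/5) t) + ((7/5)/(2/5)) * (exp((2/5) t) - 1)
       = 4*exp(2*t/5) - 7/2.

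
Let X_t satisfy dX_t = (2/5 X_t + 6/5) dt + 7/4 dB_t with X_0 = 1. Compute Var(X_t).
Var(X_t) = 245*exp(4*t/5)/64 - 245/64

The variance V(t) = Var(X_t) satisfies V'(t) = 2 a V(t) + c^2 with V(0) = 0 (drift coefficient is linear in X, diffusion is constant). With a = 2/5, c = 7/4, the solution is
  V(t) = (c^2 / (2 a)) * (exp(2 a t) - 1)
       = ((7/4)^2 / (2*(2/5))) * (exp((4/5) t) - 1)
       = 245*exp(4*t/5)/64 - 245/64.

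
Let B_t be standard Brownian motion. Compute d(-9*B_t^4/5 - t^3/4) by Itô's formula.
d(-9*B_t^4/5 - t^3/4) = (-54*B_t^2/5 - 3*t^2/4) dt + (-36*B_t^3/5) dB_t

Itô's formula for f(t, x): d f(t, B_t) = (f_t + (1/2) f_xx) dt + f_x dB_t. Compute partials of f(t, x) = -t^3/4 - 9*x^4/5:
  f_t(t,x)  = -3*t^2/4
  f_x(t,x)  = -36*x^3/5
  f_xx(t,x) = -108*x^2/5
Assemble drift = f_t + (1/2) f_xx = -3*t^2/4 - 54*x^2/5 and diffusion = f_x = -36*x^3/5. Substituting x = B_t:
  d(-9*B_t^4/5 - t^3/4) = (-54*B_t^2/5 - 3*t^2/4) dt + (-36*B_t^3/5) dB_t.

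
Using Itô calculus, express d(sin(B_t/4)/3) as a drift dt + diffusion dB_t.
d(sin(B_t/4)/3) = (-sin(B_t/4)/96) dt + (cos(B_t/4)/12) dB_t

Itô's formula for f(B_t) gives d f(B_t) = f'(B_t) dB_t + (1/2) f''(B_t) dt. Compute derivatives of f(x) = sin(x/4)/3:
  f'(x)  = cos(x/4)/12
  f''(x) = -sin(x/4)/48
Substitute x = B_t and multiply the f'' term by 1/2:
  drift     = (1/2) * (-sin(x/4)/48) evaluated at B_t = -sin(B_t/4)/96
  diffusion = (cos(x/4)/12) evaluated at B_t = cos(B_t/4)/12
Therefore d(sin(B_t/4)/3) = (-sin(B_t/4)/96) dt + (cos(B_t/4)/12) dB_t.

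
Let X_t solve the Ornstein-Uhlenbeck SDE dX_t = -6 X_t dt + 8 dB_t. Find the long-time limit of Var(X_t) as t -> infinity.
lim Var(X_t) = 16/3

The OU SDE dX = -theta X dt + sigma dB admits the integrating factor exp(theta t): d(exp(theta t) X_t) = sigma exp(theta t) dB_t. Integrating from 0 to t gives X_t = x_0 * exp(-theta t) + sigma * int_0^t exp(-theta (t-s)) dB_s for any initial x_0. The Itô integral has variance (by the Itô isometry) sigma^2 * int_0^t exp(-2 theta (t - s)) ds = sigma^2 * (1 - exp(-2 theta t)) / (2 theta), independent of x_0.
With theta = 6, sigma = 8:
  Var(X_t) = (8)^2 * (1 - exp(-2*6 t)) / (2 * 6) = 16/3 - 16*exp(-12*t)/3.
As t -> infinity, exp(-2*6 t) -> 0, so the stationary variance is sigma^2 / (2 theta) = 16/3.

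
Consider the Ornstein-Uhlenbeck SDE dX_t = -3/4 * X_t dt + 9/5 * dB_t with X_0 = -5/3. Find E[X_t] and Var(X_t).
E[X_t] = -5*exp(-3*t/4)/3; Var(X_t) = 54/25 - 54*exp(-3*t/2)/25

The OU SDE dX = -theta X dt + sigma dB admits the integrating factor exp(theta t): d(exp(theta t) X_t) = sigma exp(theta t) dB_t. Integrating from 0 to t:
  X_t = x_0 * exp(-theta t) + sigma * int_0^t exp(-theta (t-s)) dB_s.
The Itô integral has mean 0 and (by the Itô isometry) variance sigma^2 * int_0^t exp(-2 theta (t - s)) ds = sigma^2 * (1 - exp(-2 theta t)) / (2 theta).
With theta = 3/4, sigma = 9/5, x_0 = -5/3:
  E[X_t] = -5/3 * exp(-3/4 t) = -5*exp(-3*t/4)/3
  Var(X_t) = (9/5)^2 * (1 - exp(-2*3/4 t)) / (2 * 3/4) = 54/25 - 54*exp(-3*t/2)/25.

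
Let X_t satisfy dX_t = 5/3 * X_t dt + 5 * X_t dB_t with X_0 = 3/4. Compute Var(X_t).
Var(X_t) = 9*(exp(25*t) - 1)*exp(10*t/3)/16

For GBM dX = mu X dt + sigma X dB with X_0 = x_0, apply Itô to Y = log X: dY = (mu - sigma^2/2) dt + sigma dB, so Y_t = log(x_0) + (mu - sigma^2/2) t + sigma B_t and hence X_t = x_0 * exp((mu - sigma^2/2) t + sigma B_t).
With mu = 5/3, sigma = 5, x_0 = 3/4, this gives:
  X_t = 3/4 * exp((-65/6) * t + (5) * B_t).
Since sigma*B_t ~ Normal(0, sigma^2 t), E[exp(sigma*B_t)] = exp(sigma^2 t / 2); so E[X_t] = x_0 * exp((mu - sigma^2/2) t) * exp(sigma^2 t / 2) = x_0 * exp(mu t) = 3*exp(5*t/3)/4.
Var(X_t) = E[X_t^2] - (E[X_t])^2 = x_0^2 * exp(2 mu t) * (exp(sigma^2 t) - 1) = 9*(exp(25*t) - 1)*exp(10*t/3)/16.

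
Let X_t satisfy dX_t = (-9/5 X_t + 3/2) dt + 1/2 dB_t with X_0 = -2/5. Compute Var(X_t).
Var(X_t) = 5/72 - 5*exp(-18*t/5)/72

The variance V(t) = Var(X_t) satisfies V'(t) = 2 a V(t) + c^2 with V(0) = 0 (drift coefficient is linear in X, diffusion is constant). With a = -9/5, c = 1/2, the solution is
  V(t) = (c^2 / (2 a)) * (exp(2 a t) - 1)
       = ((1/2)^2 / (2*(-9/5))) * (exp((-18/5) t) - 1)
       = 5/72 - 5*exp(-18*t/5)/72.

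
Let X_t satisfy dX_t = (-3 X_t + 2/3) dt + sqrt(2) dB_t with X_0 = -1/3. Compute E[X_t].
E[X_t] = 2/9 - 5*exp(-3*t)/9

Taking expectations and using E[dB_t] = 0, the mean m(t) = E[X_t] satisfies the ODE m'(t) = a m(t) + b with m(0) = x_0. With a = -3, b = 2/3, x_0 = -1/3, the solution is
  m(t) = x_0 * exp(a t) + (b/a) * (exp(a t) - 1)
       = (-1/3) * exp((-3) t) + ((2/3)/(-3)) * (exp((-3) t) - 1)
       = 2/9 - 5*exp(-3*t)/9.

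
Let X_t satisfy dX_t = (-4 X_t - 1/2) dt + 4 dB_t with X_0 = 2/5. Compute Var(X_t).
Var(X_t) = 2 - 2*exp(-8*t)

The variance V(t) = Var(X_t) satisfies V'(t) = 2 a V(t) + c^2 with V(0) = 0 (drift coefficient is linear in X, diffusion is constant). With a = -4, c = 4, the solution is
  V(t) = (c^2 / (2 a)) * (exp(2 a t) - 1)
       = (4^2 / (2*(-4))) * (exp((-8) t) - 1)
       = 2 - 2*exp(-8*t).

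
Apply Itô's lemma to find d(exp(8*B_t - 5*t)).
d(exp(8*B_t - 5*t)) = (27*exp(8*B_t - 5*t)) dt + (8*exp(8*B_t - 5*t)) dB_t

Itô's formula for f(t, x): d f(t, B_t) = (f_t + (1/2) f_xx) dt + f_x dB_t. Compute partials of f(t, x) = exp(-5*t + 8*x):
  f_t(t,x)  = -5*exp(-5*t + 8*x)
  f_x(t,x)  = 8*exp(-5*t + 8*x)
  f_xx(t,x) = 64*exp(-5*t + 8*x)
Assemble drift = f_t + (1/2) f_xx = 27*exp(-5*t + 8*x) and diffusion = f_x = 8*exp(-5*t + 8*x). Substituting x = B_t:
  d(exp(8*B_t - 5*t)) = (27*exp(8*B_t - 5*t)) dt + (8*exp(8*B_t - 5*t)) dB_t.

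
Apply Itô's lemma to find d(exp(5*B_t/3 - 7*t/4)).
d(exp(5*B_t/3 - 7*t/4)) = (-13*exp(5*B_t/3 - 7*t/4)/36) dt + (5*exp(5*B_t/3 - 7*t/4)/3) dB_t

Itô's formula for f(t, x): d f(t, B_t) = (f_t + (1/2) f_xx) dt + f_x dB_t. Compute partials of f(t, x) = exp(-7*t/4 + 5*x/3):
  f_t(t,x)  = -7*exp(-7*t/4 + 5*x/3)/4
  f_x(t,x)  = 5*exp(-7*t/4 + 5*x/3)/3
  f_xx(t,x) = 25*exp(-7*t/4 + 5*x/3)/9
Assemble drift = f_t + (1/2) f_xx = -13*exp(-7*t/4 + 5*x/3)/36 and diffusion = f_x = 5*exp(-7*t/4 + 5*x/3)/3. Substituting x = B_t:
  d(exp(5*B_t/3 - 7*t/4)) = (-13*exp(5*B_t/3 - 7*t/4)/36) dt + (5*exp(5*B_t/3 - 7*t/4)/3) dB_t.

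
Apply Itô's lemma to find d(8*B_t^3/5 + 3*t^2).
d(8*B_t^3/5 + 3*t^2) = (24*B_t/5 + 6*t) dt + (24*B_t^2/5) dB_t

Itô's formula for f(t, x): d f(t, B_t) = (f_t + (1/2) f_xx) dt + f_x dB_t. Compute partials of f(t, x) = 3*t^2 + 8*x^3/5:
  f_t(t,x)  = 6*t
  f_x(t,x)  = 24*x^2/5
  f_xx(t,x) = 48*x/5
Assemble drift = f_t + (1/2) f_xx = 6*t + 24*x/5 and diffusion = f_x = 24*x^2/5. Substituting x = B_t:
  d(8*B_t^3/5 + 3*t^2) = (24*B_t/5 + 6*t) dt + (24*B_t^2/5) dB_t.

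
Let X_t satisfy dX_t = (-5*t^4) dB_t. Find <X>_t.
<X>_t = 25*t^9/9

For an Itô process dX_t = a(t) dt + b(t) dB_t, the quadratic variation is <X>_t = int_0^t b(s)^2 ds (the drift term does not contribute). Here b(s) = -5*s^4, so
  b(s)^2 = 25*s^8.
Integrating from 0 to t:
  <X>_t = int_0^t (25*s^8) ds = 25*t^9/9.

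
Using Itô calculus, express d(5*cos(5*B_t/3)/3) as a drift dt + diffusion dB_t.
d(5*cos(5*B_t/3)/3) = (-125*cos(5*B_t/3)/54) dt + (-25*sin(5*B_t/3)/9) dB_t

Itô's formula for f(B_t) gives d f(B_t) = f'(B_t) dB_t + (1/2) f''(B_t) dt. Compute derivatives of f(x) = 5*cos(5*x/3)/3:
  f'(x)  = -25*sin(5*x/3)/9
  f''(x) = -125*cos(5*x/3)/27
Substitute x = B_t and multiply the f'' term by 1/2:
  drift     = (1/2) * (-125*cos(5*x/3)/27) evaluated at B_t = -125*cos(5*B_t/3)/54
  diffusion = (-25*sin(5*x/3)/9) evaluated at B_t = -25*sin(5*B_t/3)/9
Therefore d(5*cos(5*B_t/3)/3) = (-125*cos(5*B_t/3)/54) dt + (-25*sin(5*B_t/3)/9) dB_t.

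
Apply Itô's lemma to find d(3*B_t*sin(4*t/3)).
d(3*B_t*sin(4*t/3)) = (4*B_t*cos(4*t/3)) dt + (3*sin(4*t/3)) dB_t

Itô's formula for f(t, x): d f(t, B_t) = (f_t + (1/2) f_xx) dt + f_x dB_t. Compute partials of f(t, x) = 3*x*sin(4*t/3):
  f_t(t,x)  = 4*x*cos(4*t/3)
  f_x(t,x)  = 3*sin(4*t/3)
  f_xx(t,x) = 0
Assemble drift = f_t + (1/2) f_xx = 4*x*cos(4*t/3) and diffusion = f_x = 3*sin(4*t/3). Substituting x = B_t:
  d(3*B_t*sin(4*t/3)) = (4*B_t*cos(4*t/3)) dt + (3*sin(4*t/3)) dB_t.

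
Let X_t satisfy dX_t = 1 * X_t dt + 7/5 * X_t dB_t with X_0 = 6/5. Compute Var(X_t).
Var(X_t) = 36*(exp(49*t/25) - 1)*exp(2*t)/25

For GBM dX = mu X dt + sigma X dB with X_0 = x_0, apply Itô to Y = log X: dY = (mu - sigma^2/2) dt + sigma dB, so Y_t = log(x_0) + (mu - sigma^2/2) t + sigma B_t and hence X_t = x_0 * exp((mu - sigma^2/2) t + sigma B_t).
With mu = 1, sigma = 7/5, x_0 = 6/5, this gives:
  X_t = 6/5 * exp((1/50) * t + (7/5) * B_t).
Since sigma*B_t ~ Normal(0, sigma^2 t), E[exp(sigma*B_t)] = exp(sigma^2 t / 2); so E[X_t] = x_0 * exp((mu - sigma^2/2) t) * exp(sigma^2 t / 2) = x_0 * exp(mu t) = 6*exp(t)/5.
Var(X_t) = E[X_t^2] - (E[X_t])^2 = x_0^2 * exp(2 mu t) * (exp(sigma^2 t) - 1) = 36*(exp(49*t/25) - 1)*exp(2*t)/25.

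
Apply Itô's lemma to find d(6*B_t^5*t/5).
d(6*B_t^5*t/5) = (6*B_t^3*(B_t^2 + 10*t)/5) dt + (6*B_t^4*t) dB_t

Itô's formula for f(t, x): d f(t, B_t) = (f_t + (1/2) f_xx) dt + f_x dB_t. Compute partials of f(t, x) = 6*t*x^5/5:
  f_t(t,x)  = 6*x^5/5
  f_x(t,x)  = 6*t*x^4
  f_xx(t,x) = 24*t*x^3
Assemble drift = f_t + (1/2) f_xx = 6*x^3*(10*t + x^2)/5 and diffusion = f_x = 6*t*x^4. Substituting x = B_t:
  d(6*B_t^5*t/5) = (6*B_t^3*(B_t^2 + 10*t)/5) dt + (6*B_t^4*t) dB_t.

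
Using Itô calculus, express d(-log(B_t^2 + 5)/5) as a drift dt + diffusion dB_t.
d(-log(B_t^2 + 5)/5) = ((B_t^2 - 5)/(5*(B_t^2 + 5)^2)) dt + (-2*B_t/(5*B_t^2 + 25)) dB_t

Itô's formula for f(B_t) gives d f(B_t) = f'(B_t) dB_t + (1/2) f''(B_t) dt. Compute derivatives of f(x) = -log(x^2 + 5)/5:
  f'(x)  = -2*x/(5*x^2 + 25)
  f''(x) = 2*(x^2 - 5)/(5*(x^2 + 5)^2)
Substitute x = B_t and multiply the f'' term by 1/2:
  drift     = (1/2) * (2*(x^2 - 5)/(5*(x^2 + 5)^2)) evaluated at B_t = (B_t^2 - 5)/(5*(B_t^2 + 5)^2)
  diffusion = (-2*x/(5*x^2 + 25)) evaluated at B_t = -2*B_t/(5*B_t^2 + 25)
Therefore d(-log(B_t^2 + 5)/5) = ((B_t^2 - 5)/(5*(B_t^2 + 5)^2)) dt + (-2*B_t/(5*B_t^2 + 25)) dB_t.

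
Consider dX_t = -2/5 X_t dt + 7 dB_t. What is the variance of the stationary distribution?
lim Var(X_t) = 245/4

The OU SDE dX = -theta X dt + sigma dB admits the integrating factor exp(theta t): d(exp(theta t) X_t) = sigma exp(theta t) dB_t. Integrating from 0 to t gives X_t = x_0 * exp(-theta t) + sigma * int_0^t exp(-theta (t-s)) dB_s for any initial x_0. The Itô integral has variance (by the Itô isometry) sigma^2 * int_0^t exp(-2 theta (t - s)) ds = sigma^2 * (1 - exp(-2 theta t)) / (2 theta), independent of x_0.
With theta = 2/5, sigma = 7:
  Var(X_t) = (7)^2 * (1 - exp(-2*2/5 t)) / (2 * 2/5) = 245/4 - 245*exp(-4*t/5)/4.
As t -> infinity, exp(-2*2/5 t) -> 0, so the stationary variance is sigma^2 / (2 theta) = 245/4.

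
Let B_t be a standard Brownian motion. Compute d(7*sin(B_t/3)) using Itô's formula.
d(7*sin(B_t/3)) = (-7*sin(B_t/3)/18) dt + (7*cos(B_t/3)/3) dB_t

Itô's formula for f(B_t) gives d f(B_t) = f'(B_t) dB_t + (1/2) f''(B_t) dt. Compute derivatives of f(x) = 7*sin(x/3):
  f'(x)  = 7*cos(x/3)/3
  f''(x) = -7*sin(x/3)/9
Substitute x = B_t and multiply the f'' term by 1/2:
  drift     = (1/2) * (-7*sin(x/3)/9) evaluated at B_t = -7*sin(B_t/3)/18
  diffusion = (7*cos(x/3)/3) evaluated at B_t = 7*cos(B_t/3)/3
Therefore d(7*sin(B_t/3)) = (-7*sin(B_t/3)/18) dt + (7*cos(B_t/3)/3) dB_t.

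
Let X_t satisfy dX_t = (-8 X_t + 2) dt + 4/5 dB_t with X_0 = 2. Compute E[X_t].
E[X_t] = 1/4 + 7*exp(-8*t)/4

Taking expectations and using E[dB_t] = 0, the mean m(t) = E[X_t] satisfies the ODE m'(t) = a m(t) + b with m(0) = x_0. With a = -8, b = 2, x_0 = 2, the solution is
  m(t) = x_0 * exp(a t) + (b/a) * (exp(a t) - 1)
       = 2 * exp((-8) t) + (2/(-8)) * (exp((-8) t) - 1)
       = 1/4 + 7*exp(-8*t)/4.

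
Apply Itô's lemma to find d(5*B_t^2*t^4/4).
d(5*B_t^2*t^4/4) = (5*t^3*(4*B_t^2 + t)/4) dt + (5*B_t*t^4/2) dB_t

Itô's formula for f(t, x): d f(t, B_t) = (f_t + (1/2) f_xx) dt + f_x dB_t. Compute partials of f(t, x) = 5*t^4*x^2/4:
  f_t(t,x)  = 5*t^3*x^2
  f_x(t,x)  = 5*t^4*x/2
  f_xx(t,x) = 5*t^4/2
Assemble drift = f_t + (1/2) f_xx = 5*t^3*(t + 4*x^2)/4 and diffusion = f_x = 5*t^4*x/2. Substituting x = B_t:
  d(5*B_t^2*t^4/4) = (5*t^3*(4*B_t^2 + t)/4) dt + (5*B_t*t^4/2) dB_t.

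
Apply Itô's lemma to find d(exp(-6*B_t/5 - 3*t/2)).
d(exp(-6*B_t/5 - 3*t/2)) = (-39*exp(-6*B_t/5 - 3*t/2)/50) dt + (-6*exp(-6*B_t/5 - 3*t/2)/5) dB_t

Itô's formula for f(t, x): d f(t, B_t) = (f_t + (1/2) f_xx) dt + f_x dB_t. Compute partials of f(t, x) = exp(-3*t/2 - 6*x/5):
  f_t(t,x)  = -3*exp(-3*t/2 - 6*x/5)/2
  f_x(t,x)  = -6*exp(-3*t/2 - 6*x/5)/5
  f_xx(t,x) = 36*exp(-3*t/2 - 6*x/5)/25
Assemble drift = f_t + (1/2) f_xx = -39*exp(-3*t/2 - 6*x/5)/50 and diffusion = f_x = -6*exp(-3*t/2 - 6*x/5)/5. Substituting x = B_t:
  d(exp(-6*B_t/5 - 3*t/2)) = (-39*exp(-6*B_t/5 - 3*t/2)/50) dt + (-6*exp(-6*B_t/5 - 3*t/2)/5) dB_t.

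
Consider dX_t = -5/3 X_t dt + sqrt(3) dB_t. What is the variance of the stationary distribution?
lim Var(X_t) = 9/10

The OU SDE dX = -theta X dt + sigma dB admits the integrating factor exp(theta t): d(exp(theta t) X_t) = sigma exp(theta t) dB_t. Integrating from 0 to t gives X_t = x_0 * exp(-theta t) + sigma * int_0^t exp(-theta (t-s)) dB_s for any initial x_0. The Itô integral has variance (by the Itô isometry) sigma^2 * int_0^t exp(-2 theta (t - s)) ds = sigma^2 * (1 - exp(-2 theta t)) / (2 theta), independent of x_0.
With theta = 5/3, sigma = sqrt(3):
  Var(X_t) = (sqrt(3))^2 * (1 - exp(-2*5/3 t)) / (2 * 5/3) = 9/10 - 9*exp(-10*t/3)/10.
As t -> infinity, exp(-2*5/3 t) -> 0, so the stationary variance is sigma^2 / (2 theta) = 9/10.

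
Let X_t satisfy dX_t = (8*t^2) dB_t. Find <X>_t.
<X>_t = 64*t^5/5

For an Itô process dX_t = a(t) dt + b(t) dB_t, the quadratic variation is <X>_t = int_0^t b(s)^2 ds (the drift term does not contribute). Here b(s) = 8*s^2, so
  b(s)^2 = 64*s^4.
Integrating from 0 to t:
  <X>_t = int_0^t (64*s^4) ds = 64*t^5/5.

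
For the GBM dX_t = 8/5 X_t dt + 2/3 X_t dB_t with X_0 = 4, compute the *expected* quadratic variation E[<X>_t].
E[<X>_t] = 80*exp(164*t/45)/41 - 80/41

<X>_t = int_0^t ((2/3) * X_s)^2 ds. Taking expectation inside the integral: E[<X>_t] = (2/3)^2 * int_0^t E[X_s^2] ds. For GBM, E[X_s^2] = x_0^2 * exp((2 mu + sigma^2) s). Integrating:
  E[<X>_t] = (2/3)^2 * 4^2 * (exp((2*(8/5) + (2/3)^2) t) - 1) / (2*(8/5) + (2/3)^2)
           = (2/3)^2 * 4^2 * (exp((164/45) t) - 1) / (164/45) = 80*exp(164*t/45)/41 - 80/41.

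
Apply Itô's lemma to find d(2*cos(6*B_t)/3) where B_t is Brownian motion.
d(2*cos(6*B_t)/3) = (-12*cos(6*B_t)) dt + (-4*sin(6*B_t)) dB_t

Itô's formula for f(B_t) gives d f(B_t) = f'(B_t) dB_t + (1/2) f''(B_t) dt. Compute derivatives of f(x) = 2*cos(6*x)/3:
  f'(x)  = -4*sin(6*x)
  f''(x) = -24*cos(6*x)
Substitute x = B_t and multiply the f'' term by 1/2:
  drift     = (1/2) * (-24*cos(6*x)) evaluated at B_t = -12*cos(6*B_t)
  diffusion = (-4*sin(6*x)) evaluated at B_t = -4*sin(6*B_t)
Therefore d(2*cos(6*B_t)/3) = (-12*cos(6*B_t)) dt + (-4*sin(6*B_t)) dB_t.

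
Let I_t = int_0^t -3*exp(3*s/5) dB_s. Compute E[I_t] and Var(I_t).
E[I_t] = 0; Var(I_t) = 15*exp(6*t/5)/2 - 15/2

The Itô integral of a deterministic integrand f(s) has mean 0 because each increment f(s) * (B_{s+ds} - B_s) has mean 0. By the Itô isometry:
  Var( int_0^t f(s) dB_s ) = E[ (int_0^t f(s) dB_s)^2 ] = int_0^t f(s)^2 ds.
Here f(s) = -3*exp(3*s/5), so f(s)^2 = 9*exp(6*s/5). Integrate:
  int_0^t (9*exp(6*s/5)) ds = 15*exp(6*t/5)/2 - 15/2.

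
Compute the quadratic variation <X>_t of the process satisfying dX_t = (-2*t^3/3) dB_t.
<X>_t = 4*t^7/63

For an Itô process dX_t = a(t) dt + b(t) dB_t, the quadratic variation is <X>_t = int_0^t b(s)^2 ds (the drift term does not contribute). Here b(s) = -2*s^3/3, so
  b(s)^2 = 4*s^6/9.
Integrating from 0 to t:
  <X>_t = int_0^t (4*s^6/9) ds = 4*t^7/63.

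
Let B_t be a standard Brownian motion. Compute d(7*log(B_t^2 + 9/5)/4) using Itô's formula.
d(7*log(B_t^2 + 9/5)/4) = (35*(9 - 5*B_t^2)/(4*(5*B_t^2 + 9)^2)) dt + (35*B_t/(2*(5*B_t^2 + 9))) dB_t

Itô's formula for f(B_t) gives d f(B_t) = f'(B_t) dB_t + (1/2) f''(B_t) dt. Compute derivatives of f(x) = 7*log(x^2 + 9/5)/4:
  f'(x)  = 35*x/(2*(5*x^2 + 9))
  f''(x) = 35*(9 - 5*x^2)/(2*(5*x^2 + 9)^2)
Substitute x = B_t and multiply the f'' term by 1/2:
  drift     = (1/2) * (35*(9 - 5*x^2)/(2*(5*x^2 + 9)^2)) evaluated at B_t = 35*(9 - 5*B_t^2)/(4*(5*B_t^2 + 9)^2)
  diffusion = (35*x/(2*(5*x^2 + 9))) evaluated at B_t = 35*B_t/(2*(5*B_t^2 + 9))
Therefore d(7*log(B_t^2 + 9/5)/4) = (35*(9 - 5*B_t^2)/(4*(5*B_t^2 + 9)^2)) dt + (35*B_t/(2*(5*B_t^2 + 9))) dB_t.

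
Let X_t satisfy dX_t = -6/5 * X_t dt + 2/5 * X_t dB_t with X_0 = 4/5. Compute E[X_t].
E[X_t] = 4*exp(-6*t/5)/5

For GBM dX = mu X dt + sigma X dB with X_0 = x_0, apply Itô to Y = log X: dY = (mu - sigma^2/2) dt + sigma dB, so Y_t = log(x_0) + (mu - sigma^2/2) t + sigma B_t and hence X_t = x_0 * exp((mu - sigma^2/2) t + sigma B_t).
With mu = -6/5, sigma = 2/5, x_0 = 4/5, this gives:
  X_t = 4/5 * exp((-32/25) * t + (2/5) * B_t).
Since sigma*B_t ~ Normal(0, sigma^2 t), E[exp(sigma*B_t)] = exp(sigma^2 t / 2); so E[X_t] = x_0 * exp((mu - sigma^2/2) t) * exp(sigma^2 t / 2) = x_0 * exp(mu t) = 4*exp(-6*t/5)/5.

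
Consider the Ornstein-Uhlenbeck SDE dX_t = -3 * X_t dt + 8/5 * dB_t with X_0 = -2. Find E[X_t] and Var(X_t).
E[X_t] = -2*exp(-3*t); Var(X_t) = 32/75 - 32*exp(-6*t)/75

The OU SDE dX = -theta X dt + sigma dB admits the integrating factor exp(theta t): d(exp(theta t) X_t) = sigma exp(theta t) dB_t. Integrating from 0 to t:
  X_t = x_0 * exp(-theta t) + sigma * int_0^t exp(-theta (t-s)) dB_s.
The Itô integral has mean 0 and (by the Itô isometry) variance sigma^2 * int_0^t exp(-2 theta (t - s)) ds = sigma^2 * (1 - exp(-2 theta t)) / (2 theta).
With theta = 3, sigma = 8/5, x_0 = -2:
  E[X_t] = -2 * exp(-3 t) = -2*exp(-3*t)
  Var(X_t) = (8/5)^2 * (1 - exp(-2*3 t)) / (2 * 3) = 32/75 - 32*exp(-6*t)/75.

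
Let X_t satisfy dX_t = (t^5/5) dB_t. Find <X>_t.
<X>_t = t^11/275

For an Itô process dX_t = a(t) dt + b(t) dB_t, the quadratic variation is <X>_t = int_0^t b(s)^2 ds (the drift term does not contribute). Here b(s) = s^5/5, so
  b(s)^2 = s^10/25.
Integrating from 0 to t:
  <X>_t = int_0^t (s^10/25) ds = t^11/275.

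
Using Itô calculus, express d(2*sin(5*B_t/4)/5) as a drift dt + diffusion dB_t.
d(2*sin(5*B_t/4)/5) = (-5*sin(5*B_t/4)/16) dt + (cos(5*B_t/4)/2) dB_t

Itô's formula for f(B_t) gives d f(B_t) = f'(B_t) dB_t + (1/2) f''(B_t) dt. Compute derivatives of f(x) = 2*sin(5*x/4)/5:
  f'(x)  = cos(5*x/4)/2
  f''(x) = -5*sin(5*x/4)/8
Substitute x = B_t and multiply the f'' term by 1/2:
  drift     = (1/2) * (-5*sin(5*x/4)/8) evaluated at B_t = -5*sin(5*B_t/4)/16
  diffusion = (cos(5*x/4)/2) evaluated at B_t = cos(5*B_t/4)/2
Therefore d(2*sin(5*B_t/4)/5) = (-5*sin(5*B_t/4)/16) dt + (cos(5*B_t/4)/2) dB_t.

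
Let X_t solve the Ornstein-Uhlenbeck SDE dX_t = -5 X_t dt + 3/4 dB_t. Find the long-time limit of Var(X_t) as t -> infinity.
lim Var(X_t) = 9/160

The OU SDE dX = -theta X dt + sigma dB admits the integrating factor exp(theta t): d(exp(theta t) X_t) = sigma exp(theta t) dB_t. Integrating from 0 to t gives X_t = x_0 * exp(-theta t) + sigma * int_0^t exp(-theta (t-s)) dB_s for any initial x_0. The Itô integral has variance (by the Itô isometry) sigma^2 * int_0^t exp(-2 theta (t - s)) ds = sigma^2 * (1 - exp(-2 theta t)) / (2 theta), independent of x_0.
With theta = 5, sigma = 3/4:
  Var(X_t) = (3/4)^2 * (1 - exp(-2*5 t)) / (2 * 5) = 9/160 - 9*exp(-10*t)/160.
As t -> infinity, exp(-2*5 t) -> 0, so the stationary variance is sigma^2 / (2 theta) = 9/160.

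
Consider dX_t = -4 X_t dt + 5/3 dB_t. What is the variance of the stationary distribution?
lim Var(X_t) = 25/72

The OU SDE dX = -theta X dt + sigma dB admits the integrating factor exp(theta t): d(exp(theta t) X_t) = sigma exp(theta t) dB_t. Integrating from 0 to t gives X_t = x_0 * exp(-theta t) + sigma * int_0^t exp(-theta (t-s)) dB_s for any initial x_0. The Itô integral has variance (by the Itô isometry) sigma^2 * int_0^t exp(-2 theta (t - s)) ds = sigma^2 * (1 - exp(-2 theta t)) / (2 theta), independent of x_0.
With theta = 4, sigma = 5/3:
  Var(X_t) = (5/3)^2 * (1 - exp(-2*4 t)) / (2 * 4) = 25/72 - 25*exp(-8*t)/72.
As t -> infinity, exp(-2*4 t) -> 0, so the stationary variance is sigma^2 / (2 theta) = 25/72.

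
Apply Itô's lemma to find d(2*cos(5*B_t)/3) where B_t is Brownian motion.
d(2*cos(5*B_t)/3) = (-25*cos(5*B_t)/3) dt + (-10*sin(5*B_t)/3) dB_t

Itô's formula for f(B_t) gives d f(B_t) = f'(B_t) dB_t + (1/2) f''(B_t) dt. Compute derivatives of f(x) = 2*cos(5*x)/3:
  f'(x)  = -10*sin(5*x)/3
  f''(x) = -50*cos(5*x)/3
Substitute x = B_t and multiply the f'' term by 1/2:
  drift     = (1/2) * (-50*cos(5*x)/3) evaluated at B_t = -25*cos(5*B_t)/3
  diffusion = (-10*sin(5*x)/3) evaluated at B_t = -10*sin(5*B_t)/3
Therefore d(2*cos(5*B_t)/3) = (-25*cos(5*B_t)/3) dt + (-10*sin(5*B_t)/3) dB_t.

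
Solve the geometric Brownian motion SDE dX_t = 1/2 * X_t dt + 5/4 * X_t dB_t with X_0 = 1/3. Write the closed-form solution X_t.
X_t = 1/3 * exp((-9/32) * t + (5/4) * B_t)

For GBM dX = mu X dt + sigma X dB with X_0 = x_0, apply Itô to Y = log X: dY = (mu - sigma^2/2) dt + sigma dB, so Y_t = log(x_0) + (mu - sigma^2/2) t + sigma B_t and hence X_t = x_0 * exp((mu - sigma^2/2) t + sigma B_t).
With mu = 1/2, sigma = 5/4, x_0 = 1/3, this gives:
  X_t = 1/3 * exp((-9/32) * t + (5/4) * B_t).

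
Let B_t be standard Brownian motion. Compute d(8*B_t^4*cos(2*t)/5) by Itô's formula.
d(8*B_t^4*cos(2*t)/5) = (16*B_t^2*(-B_t^2*sin(2*t) + 3*cos(2*t))/5) dt + (32*B_t^3*cos(2*t)/5) dB_t

Itô's formula for f(t, x): d f(t, B_t) = (f_t + (1/2) f_xx) dt + f_x dB_t. Compute partials of f(t, x) = 8*x^4*cos(2*t)/5:
  f_t(t,x)  = -16*x^4*sin(2*t)/5
  f_x(t,x)  = 32*x^3*cos(2*t)/5
  f_xx(t,x) = 96*x^2*cos(2*t)/5
Assemble drift = f_t + (1/2) f_xx = 16*x^2*(-x^2*sin(2*t) + 3*cos(2*t))/5 and diffusion = f_x = 32*x^3*cos(2*t)/5. Substituting x = B_t:
  d(8*B_t^4*cos(2*t)/5) = (16*B_t^2*(-B_t^2*sin(2*t) + 3*cos(2*t))/5) dt + (32*B_t^3*cos(2*t)/5) dB_t.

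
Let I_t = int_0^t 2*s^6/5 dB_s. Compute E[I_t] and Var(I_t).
E[I_t] = 0; Var(I_t) = 4*t^13/325

The Itô integral of a deterministic integrand f(s) has mean 0 because each increment f(s) * (B_{s+ds} - B_s) has mean 0. By the Itô isometry:
  Var( int_0^t f(s) dB_s ) = E[ (int_0^t f(s) dB_s)^2 ] = int_0^t f(s)^2 ds.
Here f(s) = 2*s^6/5, so f(s)^2 = 4*s^12/25. Integrate:
  int_0^t (4*s^12/25) ds = 4*t^13/325.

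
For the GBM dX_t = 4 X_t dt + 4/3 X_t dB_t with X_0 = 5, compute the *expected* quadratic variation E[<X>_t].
E[<X>_t] = 50*exp(88*t/9)/11 - 50/11

<X>_t = int_0^t ((4/3) * X_s)^2 ds. Taking expectation inside the integral: E[<X>_t] = (4/3)^2 * int_0^t E[X_s^2] ds. For GBM, E[X_s^2] = x_0^2 * exp((2 mu + sigma^2) s). Integrating:
  E[<X>_t] = (4/3)^2 * 5^2 * (exp((2*4 + (4/3)^2) t) - 1) / (2*4 + (4/3)^2)
           = (4/3)^2 * 5^2 * (exp((88/9) t) - 1) / (88/9) = 50*exp(88*t/9)/11 - 50/11.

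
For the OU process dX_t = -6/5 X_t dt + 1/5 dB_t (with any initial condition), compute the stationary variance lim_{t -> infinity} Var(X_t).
lim Var(X_t) = 1/60

The OU SDE dX = -theta X dt + sigma dB admits the integrating factor exp(theta t): d(exp(theta t) X_t) = sigma exp(theta t) dB_t. Integrating from 0 to t gives X_t = x_0 * exp(-theta t) + sigma * int_0^t exp(-theta (t-s)) dB_s for any initial x_0. The Itô integral has variance (by the Itô isometry) sigma^2 * int_0^t exp(-2 theta (t - s)) ds = sigma^2 * (1 - exp(-2 theta t)) / (2 theta), independent of x_0.
With theta = 6/5, sigma = 1/5:
  Var(X_t) = (1/5)^2 * (1 - exp(-2*6/5 t)) / (2 * 6/5) = 1/60 - exp(-12*t/5)/60.
As t -> infinity, exp(-2*6/5 t) -> 0, so the stationary variance is sigma^2 / (2 theta) = 1/60.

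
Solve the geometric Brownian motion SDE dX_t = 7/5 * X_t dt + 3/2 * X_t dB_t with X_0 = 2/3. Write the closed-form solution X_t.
X_t = 2/3 * exp((11/40) * t + (3/2) * B_t)

For GBM dX = mu X dt + sigma X dB with X_0 = x_0, apply Itô to Y = log X: dY = (mu - sigma^2/2) dt + sigma dB, so Y_t = log(x_0) + (mu - sigma^2/2) t + sigma B_t and hence X_t = x_0 * exp((mu - sigma^2/2) t + sigma B_t).
With mu = 7/5, sigma = 3/2, x_0 = 2/3, this gives:
  X_t = 2/3 * exp((11/40) * t + (3/2) * B_t).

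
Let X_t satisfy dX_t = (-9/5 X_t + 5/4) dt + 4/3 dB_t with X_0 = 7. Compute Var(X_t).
Var(X_t) = 40/81 - 40*exp(-18*t/5)/81

The variance V(t) = Var(X_t) satisfies V'(t) = 2 a V(t) + c^2 with V(0) = 0 (drift coefficient is linear in X, diffusion is constant). With a = -9/5, c = 4/3, the solution is
  V(t) = (c^2 / (2 a)) * (exp(2 a t) - 1)
       = ((4/3)^2 / (2*(-9/5))) * (exp((-18/5) t) - 1)
       = 40/81 - 40*exp(-18*t/5)/81.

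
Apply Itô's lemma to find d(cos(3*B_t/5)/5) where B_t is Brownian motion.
d(cos(3*B_t/5)/5) = (-9*cos(3*B_t/5)/250) dt + (-3*sin(3*B_t/5)/25) dB_t

Itô's formula for f(B_t) gives d f(B_t) = f'(B_t) dB_t + (1/2) f''(B_t) dt. Compute derivatives of f(x) = cos(3*x/5)/5:
  f'(x)  = -3*sin(3*x/5)/25
  f''(x) = -9*cos(3*x/5)/125
Substitute x = B_t and multiply the f'' term by 1/2:
  drift     = (1/2) * (-9*cos(3*x/5)/125) evaluated at B_t = -9*cos(3*B_t/5)/250
  diffusion = (-3*sin(3*x/5)/25) evaluated at B_t = -3*sin(3*B_t/5)/25
Therefore d(cos(3*B_t/5)/5) = (-9*cos(3*B_t/5)/250) dt + (-3*sin(3*B_t/5)/25) dB_t.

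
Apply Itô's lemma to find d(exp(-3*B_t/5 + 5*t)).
d(exp(-3*B_t/5 + 5*t)) = (259*exp(-3*B_t/5 + 5*t)/50) dt + (-3*exp(-3*B_t/5 + 5*t)/5) dB_t

Itô's formula for f(t, x): d f(t, B_t) = (f_t + (1/2) f_xx) dt + f_x dB_t. Compute partials of f(t, x) = exp(5*t - 3*x/5):
  f_t(t,x)  = 5*exp(5*t - 3*x/5)
  f_x(t,x)  = -3*exp(5*t - 3*x/5)/5
  f_xx(t,x) = 9*exp(5*t - 3*x/5)/25
Assemble drift = f_t + (1/2) f_xx = 259*exp(5*t - 3*x/5)/50 and diffusion = f_x = -3*exp(5*t - 3*x/5)/5. Substituting x = B_t:
  d(exp(-3*B_t/5 + 5*t)) = (259*exp(-3*B_t/5 + 5*t)/50) dt + (-3*exp(-3*B_t/5 + 5*t)/5) dB_t.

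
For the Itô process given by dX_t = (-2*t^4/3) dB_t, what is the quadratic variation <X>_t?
<X>_t = 4*t^9/81

For an Itô process dX_t = a(t) dt + b(t) dB_t, the quadratic variation is <X>_t = int_0^t b(s)^2 ds (the drift term does not contribute). Here b(s) = -2*s^4/3, so
  b(s)^2 = 4*s^8/9.
Integrating from 0 to t:
  <X>_t = int_0^t (4*s^8/9) ds = 4*t^9/81.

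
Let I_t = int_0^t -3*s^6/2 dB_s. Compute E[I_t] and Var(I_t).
E[I_t] = 0; Var(I_t) = 9*t^13/52

The Itô integral of a deterministic integrand f(s) has mean 0 because each increment f(s) * (B_{s+ds} - B_s) has mean 0. By the Itô isometry:
  Var( int_0^t f(s) dB_s ) = E[ (int_0^t f(s) dB_s)^2 ] = int_0^t f(s)^2 ds.
Here f(s) = -3*s^6/2, so f(s)^2 = 9*s^12/4. Integrate:
  int_0^t (9*s^12/4) ds = 9*t^13/52.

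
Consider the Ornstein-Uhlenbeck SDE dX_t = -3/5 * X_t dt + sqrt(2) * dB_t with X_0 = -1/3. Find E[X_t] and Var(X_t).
E[X_t] = -exp(-3*t/5)/3; Var(X_t) = 5/3 - 5*exp(-6*t/5)/3

The OU SDE dX = -theta X dt + sigma dB admits the integrating factor exp(theta t): d(exp(theta t) X_t) = sigma exp(theta t) dB_t. Integrating from 0 to t:
  X_t = x_0 * exp(-theta t) + sigma * int_0^t exp(-theta (t-s)) dB_s.
The Itô integral has mean 0 and (by the Itô isometry) variance sigma^2 * int_0^t exp(-2 theta (t - s)) ds = sigma^2 * (1 - exp(-2 theta t)) / (2 theta).
With theta = 3/5, sigma = sqrt(2), x_0 = -1/3:
  E[X_t] = -1/3 * exp(-3/5 t) = -exp(-3*t/5)/3
  Var(X_t) = (sqrt(2))^2 * (1 - exp(-2*3/5 t)) / (2 * 3/5) = 5/3 - 5*exp(-6*t/5)/3.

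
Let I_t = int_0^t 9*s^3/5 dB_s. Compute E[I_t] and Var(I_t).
E[I_t] = 0; Var(I_t) = 81*t^7/175

The Itô integral of a deterministic integrand f(s) has mean 0 because each increment f(s) * (B_{s+ds} - B_s) has mean 0. By the Itô isometry:
  Var( int_0^t f(s) dB_s ) = E[ (int_0^t f(s) dB_s)^2 ] = int_0^t f(s)^2 ds.
Here f(s) = 9*s^3/5, so f(s)^2 = 81*s^6/25. Integrate:
  int_0^t (81*s^6/25) ds = 81*t^7/175.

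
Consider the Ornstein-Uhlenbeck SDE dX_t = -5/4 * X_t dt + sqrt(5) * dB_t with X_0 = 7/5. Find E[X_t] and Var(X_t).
E[X_t] = 7*exp(-5*t/4)/5; Var(X_t) = 2 - 2*exp(-5*t/2)

The OU SDE dX = -theta X dt + sigma dB admits the integrating factor exp(theta t): d(exp(theta t) X_t) = sigma exp(theta t) dB_t. Integrating from 0 to t:
  X_t = x_0 * exp(-theta t) + sigma * int_0^t exp(-theta (t-s)) dB_s.
The Itô integral has mean 0 and (by the Itô isometry) variance sigma^2 * int_0^t exp(-2 theta (t - s)) ds = sigma^2 * (1 - exp(-2 theta t)) / (2 theta).
With theta = 5/4, sigma = sqrt(5), x_0 = 7/5:
  E[X_t] = 7/5 * exp(-5/4 t) = 7*exp(-5*t/4)/5
  Var(X_t) = (sqrt(5))^2 * (1 - exp(-2*5/4 t)) / (2 * 5/4) = 2 - 2*exp(-5*t/2).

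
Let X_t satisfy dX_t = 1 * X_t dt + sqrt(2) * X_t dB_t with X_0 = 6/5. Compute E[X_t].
E[X_t] = 6*exp(t)/5

For GBM dX = mu X dt + sigma X dB with X_0 = x_0, apply Itô to Y = log X: dY = (mu - sigma^2/2) dt + sigma dB, so Y_t = log(x_0) + (mu - sigma^2/2) t + sigma B_t and hence X_t = x_0 * exp((mu - sigma^2/2) t + sigma B_t).
With mu = 1, sigma = sqrt(2), x_0 = 6/5, this gives:
  X_t = 6/5 * exp((0) * t + (sqrt(2)) * B_t).
Since sigma*B_t ~ Normal(0, sigma^2 t), E[exp(sigma*B_t)] = exp(sigma^2 t / 2); so E[X_t] = x_0 * exp((mu - sigma^2/2) t) * exp(sigma^2 t / 2) = x_0 * exp(mu t) = 6*exp(t)/5.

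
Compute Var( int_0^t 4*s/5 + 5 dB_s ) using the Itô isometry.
Var = t*(16*t^2 + 300*t + 1875)/75

The Itô integral of a deterministic integrand f(s) has mean 0 because each increment f(s) * (B_{s+ds} - B_s) has mean 0. By the Itô isometry:
  Var( int_0^t f(s) dB_s ) = E[ (int_0^t f(s) dB_s)^2 ] = int_0^t f(s)^2 ds.
Here f(s) = 4*s/5 + 5, so f(s)^2 = (4*s + 25)^2/25. Integrate:
  int_0^t ((4*s + 25)^2/25) ds = t*(16*t^2 + 300*t + 1875)/75.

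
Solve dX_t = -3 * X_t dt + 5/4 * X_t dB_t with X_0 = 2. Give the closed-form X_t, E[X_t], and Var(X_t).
X_t = 2 * exp((-121/32) t + (5/4) B_t); E[X_t] = 2*exp(-3*t); Var(X_t) = (4*exp(25*t/16) - 4)*exp(-6*t)

For GBM dX = mu X dt + sigma X dB with X_0 = x_0, apply Itô to Y = log X: dY = (mu - sigma^2/2) dt + sigma dB, so Y_t = log(x_0) + (mu - sigma^2/2) t + sigma B_t and hence X_t = x_0 * exp((mu - sigma^2/2) t + sigma B_t).
With mu = -3, sigma = 5/4, x_0 = 2, this gives:
  X_t = 2 * exp((-121/32) * t + (5/4) * B_t).
Since sigma*B_t ~ Normal(0, sigma^2 t), E[exp(sigma*B_t)] = exp(sigma^2 t / 2); so E[X_t] = x_0 * exp((mu - sigma^2/2) t) * exp(sigma^2 t / 2) = x_0 * exp(mu t) = 2*exp(-3*t).
Var(X_t) = E[X_t^2] - (E[X_t])^2 = x_0^2 * exp(2 mu t) * (exp(sigma^2 t) - 1) = (4*exp(25*t/16) - 4)*exp(-6*t).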